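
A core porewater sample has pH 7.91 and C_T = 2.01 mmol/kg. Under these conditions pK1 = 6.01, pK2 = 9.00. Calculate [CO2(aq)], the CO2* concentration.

α₀ = 1 / (1 + K1/[H⁺] + K1K2/[H⁺]²) = 1 / (1 + 10^+1.90 + 10^+0.81)
   = 1 / (1 + 79.433 + 6.4565) = 1/86.889 = 0.01151
[CO2*] = α₀ × DIC = 0.01151 × 2.01 = 0.0231 mmol/kg

[CO2*] = 0.0231 mmol/kg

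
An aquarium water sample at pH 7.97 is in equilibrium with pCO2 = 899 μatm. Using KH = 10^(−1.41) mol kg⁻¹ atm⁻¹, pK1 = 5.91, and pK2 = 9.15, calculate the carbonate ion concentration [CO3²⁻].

[CO3²⁻] = 0.265 mmol/kg

[CO2*] = KH · pCO2 = 10^(−1.41) × 899×10^-6 = 3.498×10^-5 mol/kg
α₀ = 1/(1 + K1/[H⁺] + K1K2/[H⁺]²) = 1/(1 + 10^+2.06 + 10^+0.88) = 0.008104
DIC = [CO2*]/α₀ = 3.498×10^-5 / 0.008104 = 4.316 mmol/kg
[CO3²⁻] = α₂·DIC; α₂ = 0.06147, so [CO3²⁻] = 0.06147 × 4.316 = 0.265 mmol/kg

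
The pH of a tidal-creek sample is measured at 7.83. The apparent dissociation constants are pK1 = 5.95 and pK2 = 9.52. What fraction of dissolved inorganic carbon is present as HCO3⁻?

α₁ = 0.967

α₁ = 1 / (1 + [H⁺]/K1 + K2/[H⁺]) = 1 / (1 + 10^-1.88 + 10^-1.69)
   = 1 / (1 + 0.013183 + 0.020417) = 1/1.0336 = 0.9675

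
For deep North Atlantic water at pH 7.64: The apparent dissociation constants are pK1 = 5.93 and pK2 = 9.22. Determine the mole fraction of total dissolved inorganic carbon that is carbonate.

α₂ = 0.0252

α₂ = 1 / (1 + [H⁺]/K2 + [H⁺]²/(K1K2)) = 1 / (1 + 10^+1.58 + 10^-0.13)
   = 1 / (1 + 38.019 + 0.74131) = 1/39.760 = 0.02515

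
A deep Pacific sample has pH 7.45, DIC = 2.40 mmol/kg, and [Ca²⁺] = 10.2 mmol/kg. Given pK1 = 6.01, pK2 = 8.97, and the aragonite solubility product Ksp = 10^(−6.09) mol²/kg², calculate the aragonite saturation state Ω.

Ω = 0.853

α₂ = 1 / (1 + [H⁺]/K2 + [H⁺]²/(K1K2)) = 1 / (1 + 10^+1.52 + 10^+0.08)
   = 1 / (1 + 33.113 + 1.2023) = 1/35.315 = 0.02832
[CO3²⁻] = α₂ × DIC = 0.02832 × 2.40 = 0.06796 mmol/kg
Ksp = 10^(−6.09) = 8.128×10^-7
Ω = [Ca²⁺][CO3²⁻]/Ksp = (10.2×10^-3)(6.796×10^-5) / 8.128×10^-7 = 0.853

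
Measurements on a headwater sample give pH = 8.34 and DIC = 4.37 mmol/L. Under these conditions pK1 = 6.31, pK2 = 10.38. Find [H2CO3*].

α₀ = 1 / (1 + K1/[H⁺] + K1K2/[H⁺]²) = 1 / (1 + 10^+2.03 + 10^-0.01)
   = 1 / (1 + 107.15 + 0.97724) = 1/109.13 = 0.009163
[CO2*] = α₀ × DIC = 0.009163 × 4.37 = 0.0400 mmol/L

[CO2*] = 0.0400 mmol/L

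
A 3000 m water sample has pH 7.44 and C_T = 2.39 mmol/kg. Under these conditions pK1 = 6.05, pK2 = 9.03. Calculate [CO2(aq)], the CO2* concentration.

[CO2*] = 0.0913 mmol/kg

α₀ = 1 / (1 + K1/[H⁺] + K1K2/[H⁺]²) = 1 / (1 + 10^+1.39 + 10^-0.20)
   = 1 / (1 + 24.547 + 0.63096) = 1/26.178 = 0.03820
[CO2*] = α₀ × DIC = 0.03820 × 2.39 = 0.0913 mmol/kg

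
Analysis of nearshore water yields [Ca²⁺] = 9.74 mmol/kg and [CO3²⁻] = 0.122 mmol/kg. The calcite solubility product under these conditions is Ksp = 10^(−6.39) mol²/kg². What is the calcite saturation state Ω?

Ksp = 10^(−6.39) = 4.074×10^-7
Ω = [Ca²⁺][CO3²⁻]/Ksp = (9.74×10^-3)(0.122×10^-3) / 4.074×10^-7 = 2.92

Ω = 2.92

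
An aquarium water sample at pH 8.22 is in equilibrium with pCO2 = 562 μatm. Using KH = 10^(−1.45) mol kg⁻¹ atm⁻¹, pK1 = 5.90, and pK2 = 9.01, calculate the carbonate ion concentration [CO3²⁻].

[CO3²⁻] = 0.676 mmol/kg

[CO2*] = KH · pCO2 = 10^(−1.45) × 562×10^-6 = 1.994×10^-5 mol/kg
α₀ = 1/(1 + K1/[H⁺] + K1K2/[H⁺]²) = 1/(1 + 10^+2.32 + 10^+1.53) = 0.004101
DIC = [CO2*]/α₀ = 1.994×10^-5 / 0.004101 = 4.862 mmol/kg
[CO3²⁻] = α₂·DIC; α₂ = 0.1390, so [CO3²⁻] = 0.1390 × 4.862 = 0.676 mmol/kg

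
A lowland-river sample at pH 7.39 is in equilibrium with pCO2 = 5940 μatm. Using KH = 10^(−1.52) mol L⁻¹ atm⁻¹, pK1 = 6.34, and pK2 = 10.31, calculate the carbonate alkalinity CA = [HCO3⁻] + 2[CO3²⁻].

CA = 2.02 mmol/L

[CO2*] = KH · pCO2 = 10^(−1.52) × 5940×10^-6 = 1.794×10^-4 mol/L
α₀ = 1/(1 + K1/[H⁺] + K1K2/[H⁺]²) = 1/(1 + 10^+1.05 + 10^-1.87) = 0.08174
DIC = [CO2*]/α₀ = 1.794×10^-4 / 0.08174 = 2.195 mmol/L
CA = (α₁ + 2α₂)·DIC = (0.9172 + 2×0.001103) × 2.195 = 2.02 mmol/L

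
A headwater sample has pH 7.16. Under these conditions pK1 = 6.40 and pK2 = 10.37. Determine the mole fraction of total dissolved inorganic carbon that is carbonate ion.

α₂ = 0.000525

α₂ = 1 / (1 + [H⁺]/K2 + [H⁺]²/(K1K2)) = 1 / (1 + 10^+3.21 + 10^+2.45)
   = 1 / (1 + 1621.8 + 281.84) = 1/1904.6 = 0.0005250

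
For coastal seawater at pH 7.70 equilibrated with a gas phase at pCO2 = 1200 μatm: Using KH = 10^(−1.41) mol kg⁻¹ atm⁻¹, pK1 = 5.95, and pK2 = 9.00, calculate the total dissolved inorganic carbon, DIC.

DIC = 2.80 mmol/kg

[CO2*] = KH · pCO2 = 10^(−1.41) × 1200×10^-6 = 4.669×10^-5 mol/kg
α₀ = 1/(1 + K1/[H⁺] + K1K2/[H⁺]²) = 1/(1 + 10^+1.75 + 10^+0.45) = 0.01665
DIC = [CO2*]/α₀ = 4.669×10^-5 / 0.01665 = 2.80 mmol/kg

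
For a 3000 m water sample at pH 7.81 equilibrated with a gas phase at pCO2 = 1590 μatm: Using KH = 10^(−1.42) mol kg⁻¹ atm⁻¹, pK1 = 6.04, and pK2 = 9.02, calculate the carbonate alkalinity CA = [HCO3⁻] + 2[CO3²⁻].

[CO2*] = KH · pCO2 = 10^(−1.42) × 1590×10^-6 = 6.045×10^-5 mol/kg
α₀ = 1/(1 + K1/[H⁺] + K1K2/[H⁺]²) = 1/(1 + 10^+1.77 + 10^+0.56) = 0.01574
DIC = [CO2*]/α₀ = 6.045×10^-5 / 0.01574 = 3.839 mmol/kg
CA = (α₁ + 2α₂)·DIC = (0.9271 + 2×0.05716) × 3.839 = 4.00 mmol/kg

CA = 4.00 mmol/kg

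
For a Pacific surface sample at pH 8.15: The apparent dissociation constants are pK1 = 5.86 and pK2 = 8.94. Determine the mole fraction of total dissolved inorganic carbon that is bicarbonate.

α₁ = 0.857

α₁ = 1 / (1 + [H⁺]/K1 + K2/[H⁺]) = 1 / (1 + 10^-2.29 + 10^-0.79)
   = 1 / (1 + 0.0051286 + 0.16218) = 1/1.1673 = 0.8567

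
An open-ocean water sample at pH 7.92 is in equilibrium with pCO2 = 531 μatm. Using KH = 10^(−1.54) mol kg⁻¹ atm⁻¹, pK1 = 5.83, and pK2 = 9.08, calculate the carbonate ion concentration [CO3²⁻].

[CO3²⁻] = 0.130 mmol/kg

[CO2*] = KH · pCO2 = 10^(−1.54) × 531×10^-6 = 1.531×10^-5 mol/kg
α₀ = 1/(1 + K1/[H⁺] + K1K2/[H⁺]²) = 1/(1 + 10^+2.09 + 10^+0.93) = 0.007545
DIC = [CO2*]/α₀ = 1.531×10^-5 / 0.007545 = 2.030 mmol/kg
[CO3²⁻] = α₂·DIC; α₂ = 0.06422, so [CO3²⁻] = 0.06422 × 2.030 = 0.130 mmol/kg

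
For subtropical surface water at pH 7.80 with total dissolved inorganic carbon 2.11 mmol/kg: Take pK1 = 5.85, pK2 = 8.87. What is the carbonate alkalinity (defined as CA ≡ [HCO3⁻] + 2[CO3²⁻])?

CA = [HCO3⁻] + 2[CO3²⁻] = (α₁ + 2α₂)·DIC
At pH 7.80: [H⁺]/K1 = 10^-1.95 = 0.011220, K2/[H⁺] = 10^-1.07 = 0.085114
α₁ = 1/(1 + 0.011220 + 0.085114) = 1/1.0963 = 0.9121; α₂ = α₁·K2/[H⁺] = 0.07763
α₁ + 2α₂ = 1.0674
CA = 1.0674 × 2.11 = 2.25 mmol/kg

CA = 2.25 mmol/kg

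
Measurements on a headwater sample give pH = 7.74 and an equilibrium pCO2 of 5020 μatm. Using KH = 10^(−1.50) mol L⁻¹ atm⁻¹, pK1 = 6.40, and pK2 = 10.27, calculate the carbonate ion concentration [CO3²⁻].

[CO2*] = KH · pCO2 = 10^(−1.50) × 5020×10^-6 = 1.587×10^-4 mol/L
α₀ = 1/(1 + K1/[H⁺] + K1K2/[H⁺]²) = 1/(1 + 10^+1.34 + 10^-1.19) = 0.04359
DIC = [CO2*]/α₀ = 1.587×10^-4 / 0.04359 = 3.642 mmol/L
[CO3²⁻] = α₂·DIC; α₂ = 0.002814, so [CO3²⁻] = 0.002814 × 3.642 = 0.0102 mmol/L = 10.2 μmol/L

[CO3²⁻] = 10.2 μmol/L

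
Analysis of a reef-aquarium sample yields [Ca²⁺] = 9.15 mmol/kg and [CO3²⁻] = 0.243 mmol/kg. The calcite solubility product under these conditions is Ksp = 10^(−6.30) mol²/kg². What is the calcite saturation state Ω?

Ω = 4.44

Ksp = 10^(−6.30) = 5.012×10^-7
Ω = [Ca²⁺][CO3²⁻]/Ksp = (9.15×10^-3)(0.243×10^-3) / 5.012×10^-7 = 4.44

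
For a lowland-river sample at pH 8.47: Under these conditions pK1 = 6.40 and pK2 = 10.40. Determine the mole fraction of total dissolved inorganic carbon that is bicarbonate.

α₁ = 0.980

α₁ = 1 / (1 + [H⁺]/K1 + K2/[H⁺]) = 1 / (1 + 10^-2.07 + 10^-1.93)
   = 1 / (1 + 0.0085114 + 0.011749) = 1/1.0203 = 0.9801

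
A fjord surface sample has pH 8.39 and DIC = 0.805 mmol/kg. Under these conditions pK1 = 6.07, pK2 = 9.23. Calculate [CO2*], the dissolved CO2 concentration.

[CO2*] = 3.35 μmol/kg

α₀ = 1 / (1 + K1/[H⁺] + K1K2/[H⁺]²) = 1 / (1 + 10^+2.32 + 10^+1.48)
   = 1 / (1 + 208.93 + 30.200) = 1/240.13 = 0.004164
[CO2*] = α₀ × DIC = 0.004164 × 0.805 = 0.00335 mmol/kg = 3.35 μmol/kg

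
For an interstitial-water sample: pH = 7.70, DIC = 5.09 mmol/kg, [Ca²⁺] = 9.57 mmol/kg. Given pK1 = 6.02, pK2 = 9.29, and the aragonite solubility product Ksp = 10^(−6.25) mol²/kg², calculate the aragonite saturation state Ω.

α₂ = 1 / (1 + [H⁺]/K2 + [H⁺]²/(K1K2)) = 1 / (1 + 10^+1.59 + 10^-0.09)
   = 1 / (1 + 38.905 + 0.81283) = 1/40.717 = 0.02456
[CO3²⁻] = α₂ × DIC = 0.02456 × 5.09 = 0.1250 mmol/kg
Ksp = 10^(−6.25) = 5.623×10^-7
Ω = [Ca²⁺][CO3²⁻]/Ksp = (9.57×10^-3)(1.250×10^-4) / 5.623×10^-7 = 2.13

Ω = 2.13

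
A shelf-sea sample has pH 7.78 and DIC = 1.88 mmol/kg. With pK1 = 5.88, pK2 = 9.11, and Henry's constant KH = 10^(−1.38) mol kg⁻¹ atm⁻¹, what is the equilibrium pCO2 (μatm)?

α₀ = 1 / (1 + K1/[H⁺] + K1K2/[H⁺]²) = 1 / (1 + 10^+1.90 + 10^+0.57)
   = 1 / (1 + 79.433 + 3.7154) = 1/84.148 = 0.01188
[CO2*] = α₀ × DIC = 0.01188 × 1.88 = 0.02234 mmol/kg
pCO2 = [CO2*]/KH = 2.234×10^-5 / 4.169×10^-2 = 536 μatm

pCO2 = 536 μatm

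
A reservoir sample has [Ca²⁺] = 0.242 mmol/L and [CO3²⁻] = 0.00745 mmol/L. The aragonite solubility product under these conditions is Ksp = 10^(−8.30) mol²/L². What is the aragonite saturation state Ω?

Ω = 0.360

Ksp = 10^(−8.30) = 5.012×10^-9
Ω = [Ca²⁺][CO3²⁻]/Ksp = (0.242×10^-3)(0.00745×10^-3) / 5.012×10^-9 = 0.360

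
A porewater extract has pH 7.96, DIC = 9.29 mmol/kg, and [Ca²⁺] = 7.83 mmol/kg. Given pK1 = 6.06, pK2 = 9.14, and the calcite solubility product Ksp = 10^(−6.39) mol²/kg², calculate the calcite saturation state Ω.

α₂ = 1 / (1 + [H⁺]/K2 + [H⁺]²/(K1K2)) = 1 / (1 + 10^+1.18 + 10^-0.72)
   = 1 / (1 + 15.136 + 0.19055) = 1/16.326 = 0.06125
[CO3²⁻] = α₂ × DIC = 0.06125 × 9.29 = 0.5690 mmol/kg
Ksp = 10^(−6.39) = 4.074×10^-7
Ω = [Ca²⁺][CO3²⁻]/Ksp = (7.83×10^-3)(5.690×10^-4) / 4.074×10^-7 = 10.9

Ω = 10.9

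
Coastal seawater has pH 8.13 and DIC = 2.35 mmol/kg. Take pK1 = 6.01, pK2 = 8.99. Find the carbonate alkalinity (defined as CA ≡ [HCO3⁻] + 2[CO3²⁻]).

CA = [HCO3⁻] + 2[CO3²⁻] = (α₁ + 2α₂)·DIC
At pH 8.13: [H⁺]/K1 = 10^-2.12 = 0.0075858, K2/[H⁺] = 10^-0.86 = 0.13804
α₁ = 1/(1 + 0.0075858 + 0.13804) = 1/1.1456 = 0.8729; α₂ = α₁·K2/[H⁺] = 0.1205
α₁ + 2α₂ = 1.1139
CA = 1.1139 × 2.35 = 2.62 mmol/kg

CA = 2.62 mmol/kg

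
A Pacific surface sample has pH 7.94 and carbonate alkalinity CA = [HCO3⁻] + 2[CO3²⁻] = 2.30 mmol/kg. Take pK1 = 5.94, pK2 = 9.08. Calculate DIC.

CA = [HCO3⁻] + 2[CO3²⁻] = (α₁ + 2α₂)·DIC
At pH 7.94: [H⁺]/K1 = 10^-2.00 = 0.010000, K2/[H⁺] = 10^-1.14 = 0.072444
α₁ = 1/(1 + 0.010000 + 0.072444) = 1/1.0824 = 0.9238; α₂ = α₁·K2/[H⁺] = 0.06693
α₁ + 2α₂ = 1.0577
DIC = CA / (α₁ + 2α₂) = 2.30 / 1.0577 = 2.17 mmol/kg

DIC = 2.17 mmol/kg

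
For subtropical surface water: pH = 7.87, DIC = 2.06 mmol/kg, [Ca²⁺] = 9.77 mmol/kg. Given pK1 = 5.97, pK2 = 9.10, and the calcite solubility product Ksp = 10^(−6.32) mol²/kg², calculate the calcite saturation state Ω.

α₂ = 1 / (1 + [H⁺]/K2 + [H⁺]²/(K1K2)) = 1 / (1 + 10^+1.23 + 10^-0.67)
   = 1 / (1 + 16.982 + 0.21380) = 1/18.196 = 0.05496
[CO3²⁻] = α₂ × DIC = 0.05496 × 2.06 = 0.1132 mmol/kg
Ksp = 10^(−6.32) = 4.786×10^-7
Ω = [Ca²⁺][CO3²⁻]/Ksp = (9.77×10^-3)(1.132×10^-4) / 4.786×10^-7 = 2.31

Ω = 2.31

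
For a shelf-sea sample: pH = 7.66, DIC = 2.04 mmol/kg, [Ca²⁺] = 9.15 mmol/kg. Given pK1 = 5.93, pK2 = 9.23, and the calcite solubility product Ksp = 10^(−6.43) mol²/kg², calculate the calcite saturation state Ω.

Ω = 1.29

α₂ = 1 / (1 + [H⁺]/K2 + [H⁺]²/(K1K2)) = 1 / (1 + 10^+1.57 + 10^-0.16)
   = 1 / (1 + 37.154 + 0.69183) = 1/38.845 = 0.02574
[CO3²⁻] = α₂ × DIC = 0.02574 × 2.04 = 0.05252 mmol/kg
Ksp = 10^(−6.43) = 3.715×10^-7
Ω = [Ca²⁺][CO3²⁻]/Ksp = (9.15×10^-3)(5.252×10^-5) / 3.715×10^-7 = 1.29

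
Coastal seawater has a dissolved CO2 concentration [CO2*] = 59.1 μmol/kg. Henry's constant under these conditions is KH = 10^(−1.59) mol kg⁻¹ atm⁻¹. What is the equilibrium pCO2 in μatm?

pCO2 = 2300 μatm

KH = 10^(−1.59) = 2.570×10^-2 mol kg⁻¹ atm⁻¹
pCO2 = [CO2*]/KH = 59.1×10^-6 / 2.570×10^-2 = 2.30×10^-3 atm = 2300 μatm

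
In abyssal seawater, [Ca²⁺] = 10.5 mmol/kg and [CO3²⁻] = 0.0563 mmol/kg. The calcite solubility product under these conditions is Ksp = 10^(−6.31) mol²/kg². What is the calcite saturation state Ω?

Ω = 1.21

Ksp = 10^(−6.31) = 4.898×10^-7
Ω = [Ca²⁺][CO3²⁻]/Ksp = (10.5×10^-3)(0.0563×10^-3) / 4.898×10^-7 = 1.21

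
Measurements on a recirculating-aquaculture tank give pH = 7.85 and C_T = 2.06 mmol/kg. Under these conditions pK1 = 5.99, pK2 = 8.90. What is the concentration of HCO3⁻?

[HCO3⁻] = 1.87 mmol/kg

α₁ = 1 / (1 + [H⁺]/K1 + K2/[H⁺]) = 1 / (1 + 10^-1.86 + 10^-1.05)
   = 1 / (1 + 0.013804 + 0.089125) = 1/1.1029 = 0.9067
[HCO3⁻] = α₁ × DIC = 0.9067 × 2.06 = 1.87 mmol/kg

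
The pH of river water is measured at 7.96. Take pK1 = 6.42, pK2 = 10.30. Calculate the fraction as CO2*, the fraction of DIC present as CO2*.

α₀ = 0.0279

α₀ = 1 / (1 + K1/[H⁺] + K1K2/[H⁺]²) = 1 / (1 + 10^+1.54 + 10^-0.80)
   = 1 / (1 + 34.674 + 0.15849) = 1/35.832 = 0.02791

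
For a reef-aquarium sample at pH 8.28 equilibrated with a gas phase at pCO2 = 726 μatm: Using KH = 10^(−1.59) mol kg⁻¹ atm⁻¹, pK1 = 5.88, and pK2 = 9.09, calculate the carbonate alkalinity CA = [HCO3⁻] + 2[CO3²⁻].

[CO2*] = KH · pCO2 = 10^(−1.59) × 726×10^-6 = 1.866×10^-5 mol/kg
α₀ = 1/(1 + K1/[H⁺] + K1K2/[H⁺]²) = 1/(1 + 10^+2.40 + 10^+1.59) = 0.003435
DIC = [CO2*]/α₀ = 1.866×10^-5 / 0.003435 = 5.432 mmol/kg
CA = (α₁ + 2α₂)·DIC = (0.8629 + 2×0.1336) × 5.432 = 6.14 mmol/kg

CA = 6.14 mmol/kg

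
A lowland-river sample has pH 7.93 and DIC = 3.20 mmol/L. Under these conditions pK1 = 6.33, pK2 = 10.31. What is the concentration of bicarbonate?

α₁ = 1 / (1 + [H⁺]/K1 + K2/[H⁺]) = 1 / (1 + 10^-1.60 + 10^-2.38)
   = 1 / (1 + 0.025119 + 0.0041687) = 1/1.0293 = 0.9715
[HCO3⁻] = α₁ × DIC = 0.9715 × 3.20 = 3.11 mmol/L

[HCO3⁻] = 3.11 mmol/L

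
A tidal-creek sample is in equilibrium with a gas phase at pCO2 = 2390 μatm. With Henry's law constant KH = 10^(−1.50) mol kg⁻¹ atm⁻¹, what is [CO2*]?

[CO2*] = 75.6 μmol/kg

KH = 10^(−1.50) = 3.162×10^-2 mol kg⁻¹ atm⁻¹
[CO2*] = KH · pCO2 = 3.162×10^-2 × 2390×10^-6 atm = 7.56×10^-5 mol/kg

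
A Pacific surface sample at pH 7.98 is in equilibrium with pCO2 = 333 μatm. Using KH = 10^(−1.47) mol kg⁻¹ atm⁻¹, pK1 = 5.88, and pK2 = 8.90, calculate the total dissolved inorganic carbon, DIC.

[CO2*] = KH · pCO2 = 10^(−1.47) × 333×10^-6 = 1.128×10^-5 mol/kg
α₀ = 1/(1 + K1/[H⁺] + K1K2/[H⁺]²) = 1/(1 + 10^+2.10 + 10^+1.18) = 0.007041
DIC = [CO2*]/α₀ = 1.128×10^-5 / 0.007041 = 1.60 mmol/kg

DIC = 1.60 mmol/kg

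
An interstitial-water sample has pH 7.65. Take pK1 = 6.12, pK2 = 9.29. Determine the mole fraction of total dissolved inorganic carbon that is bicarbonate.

α₁ = 1 / (1 + [H⁺]/K1 + K2/[H⁺]) = 1 / (1 + 10^-1.53 + 10^-1.64)
   = 1 / (1 + 0.029512 + 0.022909) = 1/1.0524 = 0.9502

α₁ = 0.950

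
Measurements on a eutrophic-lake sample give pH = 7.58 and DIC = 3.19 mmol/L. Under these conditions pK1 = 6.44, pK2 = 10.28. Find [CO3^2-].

α₂ = 1 / (1 + [H⁺]/K2 + [H⁺]²/(K1K2)) = 1 / (1 + 10^+2.70 + 10^+1.56)
   = 1 / (1 + 501.19 + 36.308) = 1/538.50 = 0.001857
[CO3²⁻] = α₂ × DIC = 0.001857 × 3.19 = 0.00592 mmol/L = 5.92 μmol/L

[CO3²⁻] = 5.92 μmol/L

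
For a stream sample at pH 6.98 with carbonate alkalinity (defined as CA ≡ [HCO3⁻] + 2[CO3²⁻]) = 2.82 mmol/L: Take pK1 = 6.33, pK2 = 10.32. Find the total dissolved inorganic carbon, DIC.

DIC = 3.45 mmol/L

CA = [HCO3⁻] + 2[CO3²⁻] = (α₁ + 2α₂)·DIC
At pH 6.98: [H⁺]/K1 = 10^-0.65 = 0.22387, K2/[H⁺] = 10^-3.34 = 0.00045709
α₁ = 1/(1 + 0.22387 + 0.00045709) = 1/1.2243 = 0.8168; α₂ = α₁·K2/[H⁺] = 0.0003733
α₁ + 2α₂ = 0.8175
DIC = CA / (α₁ + 2α₂) = 2.82 / 0.8175 = 3.45 mmol/L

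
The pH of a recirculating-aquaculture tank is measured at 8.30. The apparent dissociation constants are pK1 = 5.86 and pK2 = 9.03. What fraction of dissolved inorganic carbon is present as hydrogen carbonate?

α₁ = 1 / (1 + [H⁺]/K1 + K2/[H⁺]) = 1 / (1 + 10^-2.44 + 10^-0.73)
   = 1 / (1 + 0.0036308 + 0.18621) = 1/1.1898 = 0.8404

α₁ = 0.840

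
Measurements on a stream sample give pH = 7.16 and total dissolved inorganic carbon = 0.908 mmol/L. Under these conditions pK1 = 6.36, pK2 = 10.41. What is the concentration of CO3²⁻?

[CO3²⁻] = 0.441 μmol/L

α₂ = 1 / (1 + [H⁺]/K2 + [H⁺]²/(K1K2)) = 1 / (1 + 10^+3.25 + 10^+2.45)
   = 1 / (1 + 1778.3 + 281.84) = 1/2061.1 = 0.0004852
[CO3²⁻] = α₂ × DIC = 0.0004852 × 0.908 = 0.000441 mmol/L = 0.441 μmol/L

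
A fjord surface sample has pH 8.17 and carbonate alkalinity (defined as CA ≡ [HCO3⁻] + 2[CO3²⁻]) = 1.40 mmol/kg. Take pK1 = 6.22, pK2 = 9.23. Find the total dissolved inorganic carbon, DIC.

CA = [HCO3⁻] + 2[CO3²⁻] = (α₁ + 2α₂)·DIC
At pH 8.17: [H⁺]/K1 = 10^-1.95 = 0.011220, K2/[H⁺] = 10^-1.06 = 0.087096
α₁ = 1/(1 + 0.011220 + 0.087096) = 1/1.0983 = 0.9105; α₂ = α₁·K2/[H⁺] = 0.07930
α₁ + 2α₂ = 1.0691
DIC = CA / (α₁ + 2α₂) = 1.40 / 1.0691 = 1.31 mmol/kg

DIC = 1.31 mmol/kg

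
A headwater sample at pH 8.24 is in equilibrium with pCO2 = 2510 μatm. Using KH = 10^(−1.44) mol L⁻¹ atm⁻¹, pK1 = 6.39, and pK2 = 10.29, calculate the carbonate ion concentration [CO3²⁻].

[CO3²⁻] = 0.0575 mmol/L

[CO2*] = KH · pCO2 = 10^(−1.44) × 2510×10^-6 = 9.113×10^-5 mol/L
α₀ = 1/(1 + K1/[H⁺] + K1K2/[H⁺]²) = 1/(1 + 10^+1.85 + 10^-0.20) = 0.01381
DIC = [CO2*]/α₀ = 9.113×10^-5 / 0.01381 = 6.600 mmol/L
[CO3²⁻] = α₂·DIC; α₂ = 0.008712, so [CO3²⁻] = 0.008712 × 6.600 = 0.0575 mmol/L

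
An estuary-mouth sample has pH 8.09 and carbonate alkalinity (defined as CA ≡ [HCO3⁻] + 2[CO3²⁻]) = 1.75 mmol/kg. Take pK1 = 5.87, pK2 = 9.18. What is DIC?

DIC = 1.64 mmol/kg

CA = [HCO3⁻] + 2[CO3²⁻] = (α₁ + 2α₂)·DIC
At pH 8.09: [H⁺]/K1 = 10^-2.22 = 0.0060256, K2/[H⁺] = 10^-1.09 = 0.081283
α₁ = 1/(1 + 0.0060256 + 0.081283) = 1/1.0873 = 0.9197; α₂ = α₁·K2/[H⁺] = 0.07476
α₁ + 2α₂ = 1.0692
DIC = CA / (α₁ + 2α₂) = 1.75 / 1.0692 = 1.64 mmol/kg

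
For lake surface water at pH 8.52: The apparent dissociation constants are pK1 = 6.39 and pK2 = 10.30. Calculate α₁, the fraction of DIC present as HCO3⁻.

α₁ = 0.977

α₁ = 1 / (1 + [H⁺]/K1 + K2/[H⁺]) = 1 / (1 + 10^-2.13 + 10^-1.78)
   = 1 / (1 + 0.0074131 + 0.016596) = 1/1.0240 = 0.9766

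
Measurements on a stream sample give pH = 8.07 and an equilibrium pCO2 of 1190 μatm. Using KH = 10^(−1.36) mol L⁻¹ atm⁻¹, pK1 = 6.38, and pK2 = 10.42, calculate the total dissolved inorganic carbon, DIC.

DIC = 2.61 mmol/L

[CO2*] = KH · pCO2 = 10^(−1.36) × 1190×10^-6 = 5.195×10^-5 mol/L
α₀ = 1/(1 + K1/[H⁺] + K1K2/[H⁺]²) = 1/(1 + 10^+1.69 + 10^-0.66) = 0.01992
DIC = [CO2*]/α₀ = 5.195×10^-5 / 0.01992 = 2.61 mmol/L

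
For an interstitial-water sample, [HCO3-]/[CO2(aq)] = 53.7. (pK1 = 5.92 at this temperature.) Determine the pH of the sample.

From K1 = [H⁺][HCO3-]/[CO2(aq)]:  pH = pK1 + log₁₀([HCO3-]/[CO2(aq)])
log₁₀(53.7) = +1.730
pH = 5.92 + (+1.730) = 7.65

pH = 7.65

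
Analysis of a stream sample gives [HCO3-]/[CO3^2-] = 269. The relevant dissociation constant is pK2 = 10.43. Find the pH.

From K2 = [H⁺][CO3^2-]/[HCO3-]:  pH = pK2 − log₁₀([HCO3-]/[CO3^2-])
log₁₀(269) = +2.430
pH = 10.43 − (+2.430) = 8.00

pH = 8.00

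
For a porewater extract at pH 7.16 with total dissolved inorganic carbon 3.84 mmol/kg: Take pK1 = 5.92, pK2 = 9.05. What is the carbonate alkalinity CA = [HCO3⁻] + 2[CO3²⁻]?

CA = 3.68 mmol/kg

CA = [HCO3⁻] + 2[CO3²⁻] = (α₁ + 2α₂)·DIC
At pH 7.16: [H⁺]/K1 = 10^-1.24 = 0.057544, K2/[H⁺] = 10^-1.89 = 0.012882
α₁ = 1/(1 + 0.057544 + 0.012882) = 1/1.0704 = 0.9342; α₂ = α₁·K2/[H⁺] = 0.01203
α₁ + 2α₂ = 0.9583
CA = 0.9583 × 3.84 = 3.68 mmol/kg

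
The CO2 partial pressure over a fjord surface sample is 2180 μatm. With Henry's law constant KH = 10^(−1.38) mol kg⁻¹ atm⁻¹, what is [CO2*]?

KH = 10^(−1.38) = 4.169×10^-2 mol kg⁻¹ atm⁻¹
[CO2*] = KH · pCO2 = 4.169×10^-2 × 2180×10^-6 atm = 9.09×10^-5 mol/kg

[CO2*] = 90.9 μmol/kg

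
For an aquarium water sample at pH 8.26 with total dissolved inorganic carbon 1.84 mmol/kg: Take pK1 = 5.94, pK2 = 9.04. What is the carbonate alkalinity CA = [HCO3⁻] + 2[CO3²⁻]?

CA = 2.09 mmol/kg

CA = [HCO3⁻] + 2[CO3²⁻] = (α₁ + 2α₂)·DIC
At pH 8.26: [H⁺]/K1 = 10^-2.32 = 0.0047863, K2/[H⁺] = 10^-0.78 = 0.16596
α₁ = 1/(1 + 0.0047863 + 0.16596) = 1/1.1707 = 0.8542; α₂ = α₁·K2/[H⁺] = 0.1418
α₁ + 2α₂ = 1.1377
CA = 1.1377 × 1.84 = 2.09 mmol/kg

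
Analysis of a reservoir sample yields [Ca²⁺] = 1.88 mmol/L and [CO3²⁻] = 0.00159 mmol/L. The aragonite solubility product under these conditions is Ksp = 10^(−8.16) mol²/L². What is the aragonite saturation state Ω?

Ω = 0.432

Ksp = 10^(−8.16) = 6.918×10^-9
Ω = [Ca²⁺][CO3²⁻]/Ksp = (1.88×10^-3)(0.00159×10^-3) / 6.918×10^-9 = 0.432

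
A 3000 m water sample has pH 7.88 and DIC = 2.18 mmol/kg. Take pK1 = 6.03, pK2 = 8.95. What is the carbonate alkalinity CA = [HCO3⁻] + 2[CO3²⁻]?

CA = 2.32 mmol/kg

CA = [HCO3⁻] + 2[CO3²⁻] = (α₁ + 2α₂)·DIC
At pH 7.88: [H⁺]/K1 = 10^-1.85 = 0.014125, K2/[H⁺] = 10^-1.07 = 0.085114
α₁ = 1/(1 + 0.014125 + 0.085114) = 1/1.0992 = 0.9097; α₂ = α₁·K2/[H⁺] = 0.07743
α₁ + 2α₂ = 1.0646
CA = 1.0646 × 2.18 = 2.32 mmol/kg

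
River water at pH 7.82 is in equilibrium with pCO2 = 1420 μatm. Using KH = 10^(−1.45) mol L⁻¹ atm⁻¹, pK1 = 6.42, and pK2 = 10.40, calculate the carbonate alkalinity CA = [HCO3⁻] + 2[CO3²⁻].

[CO2*] = KH · pCO2 = 10^(−1.45) × 1420×10^-6 = 5.038×10^-5 mol/L
α₀ = 1/(1 + K1/[H⁺] + K1K2/[H⁺]²) = 1/(1 + 10^+1.40 + 10^-1.18) = 0.03819
DIC = [CO2*]/α₀ = 5.038×10^-5 / 0.03819 = 1.319 mmol/L
CA = (α₁ + 2α₂)·DIC = (0.9593 + 2×0.002523) × 1.319 = 1.27 mmol/L

CA = 1.27 mmol/L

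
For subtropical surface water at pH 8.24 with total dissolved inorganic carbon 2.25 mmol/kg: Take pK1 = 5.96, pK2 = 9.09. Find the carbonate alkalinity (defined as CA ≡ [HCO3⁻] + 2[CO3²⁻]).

CA = [HCO3⁻] + 2[CO3²⁻] = (α₁ + 2α₂)·DIC
At pH 8.24: [H⁺]/K1 = 10^-2.28 = 0.0052481, K2/[H⁺] = 10^-0.85 = 0.14125
α₁ = 1/(1 + 0.0052481 + 0.14125) = 1/1.1465 = 0.8722; α₂ = α₁·K2/[H⁺] = 0.1232
α₁ + 2α₂ = 1.1186
CA = 1.1186 × 2.25 = 2.52 mmol/kg

CA = 2.52 mmol/kg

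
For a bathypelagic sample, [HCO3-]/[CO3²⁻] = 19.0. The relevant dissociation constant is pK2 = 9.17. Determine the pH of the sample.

pH = 7.89

From K2 = [H⁺][CO3²⁻]/[HCO3-]:  pH = pK2 − log₁₀([HCO3-]/[CO3²⁻])
log₁₀(19.0) = +1.279
pH = 9.17 − (+1.279) = 7.89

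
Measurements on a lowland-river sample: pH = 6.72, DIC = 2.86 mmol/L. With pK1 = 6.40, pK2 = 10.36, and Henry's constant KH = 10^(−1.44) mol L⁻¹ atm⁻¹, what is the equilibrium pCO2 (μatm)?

α₀ = 1 / (1 + K1/[H⁺] + K1K2/[H⁺]²) = 1 / (1 + 10^+0.32 + 10^-3.32)
   = 1 / (1 + 2.0893 + 0.00047863) = 1/3.0898 = 0.3236
[CO2*] = α₀ × DIC = 0.3236 × 2.86 = 0.9256 mmol/L
pCO2 = [CO2*]/KH = 9.256×10^-4 / 3.631×10^-2 = 2.55×10^4 μatm

pCO2 = 2.55×10^4 μatm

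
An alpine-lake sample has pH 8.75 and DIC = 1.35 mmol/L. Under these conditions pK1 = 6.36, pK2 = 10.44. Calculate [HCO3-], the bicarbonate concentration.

α₁ = 1 / (1 + [H⁺]/K1 + K2/[H⁺]) = 1 / (1 + 10^-2.39 + 10^-1.69)
   = 1 / (1 + 0.0040738 + 0.020417) = 1/1.0245 = 0.9761
[HCO3⁻] = α₁ × DIC = 0.9761 × 1.35 = 1.32 mmol/L

[HCO3⁻] = 1.32 mmol/L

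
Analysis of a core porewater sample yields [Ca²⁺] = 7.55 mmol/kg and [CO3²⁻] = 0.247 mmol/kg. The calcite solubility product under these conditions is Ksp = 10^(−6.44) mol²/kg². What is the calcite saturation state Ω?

Ksp = 10^(−6.44) = 3.631×10^-7
Ω = [Ca²⁺][CO3²⁻]/Ksp = (7.55×10^-3)(0.247×10^-3) / 3.631×10^-7 = 5.14

Ω = 5.14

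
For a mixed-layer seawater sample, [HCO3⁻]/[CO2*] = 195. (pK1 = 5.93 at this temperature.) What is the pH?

From K1 = [H⁺][HCO3⁻]/[CO2*]:  pH = pK1 + log₁₀([HCO3⁻]/[CO2*])
log₁₀(195) = +2.290
pH = 5.93 + (+2.290) = 8.22

pH = 8.22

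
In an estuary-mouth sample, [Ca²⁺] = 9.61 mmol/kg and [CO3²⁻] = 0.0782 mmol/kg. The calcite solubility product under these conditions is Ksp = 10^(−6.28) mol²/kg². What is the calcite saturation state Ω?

Ω = 1.43

Ksp = 10^(−6.28) = 5.248×10^-7
Ω = [Ca²⁺][CO3²⁻]/Ksp = (9.61×10^-3)(0.0782×10^-3) / 5.248×10^-7 = 1.43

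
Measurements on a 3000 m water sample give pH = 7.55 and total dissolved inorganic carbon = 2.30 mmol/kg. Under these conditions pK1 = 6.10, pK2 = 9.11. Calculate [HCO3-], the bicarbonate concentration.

[HCO3⁻] = 2.16 mmol/kg

α₁ = 1 / (1 + [H⁺]/K1 + K2/[H⁺]) = 1 / (1 + 10^-1.45 + 10^-1.56)
   = 1 / (1 + 0.035481 + 0.027542) = 1/1.0630 = 0.9407
[HCO3⁻] = α₁ × DIC = 0.9407 × 2.30 = 2.16 mmol/kg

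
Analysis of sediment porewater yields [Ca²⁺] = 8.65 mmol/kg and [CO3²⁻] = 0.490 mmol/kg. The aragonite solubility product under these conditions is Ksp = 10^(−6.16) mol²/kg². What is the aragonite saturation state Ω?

Ksp = 10^(−6.16) = 6.918×10^-7
Ω = [Ca²⁺][CO3²⁻]/Ksp = (8.65×10^-3)(0.490×10^-3) / 6.918×10^-7 = 6.13

Ω = 6.13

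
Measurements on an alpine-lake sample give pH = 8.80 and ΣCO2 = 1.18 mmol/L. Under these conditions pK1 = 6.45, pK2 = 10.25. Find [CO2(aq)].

α₀ = 1 / (1 + K1/[H⁺] + K1K2/[H⁺]²) = 1 / (1 + 10^+2.35 + 10^+0.90)
   = 1 / (1 + 223.87 + 7.9433) = 1/232.82 = 0.004295
[CO2*] = α₀ × DIC = 0.004295 × 1.18 = 0.00507 mmol/L = 5.07 μmol/L

[CO2*] = 5.07 μmol/L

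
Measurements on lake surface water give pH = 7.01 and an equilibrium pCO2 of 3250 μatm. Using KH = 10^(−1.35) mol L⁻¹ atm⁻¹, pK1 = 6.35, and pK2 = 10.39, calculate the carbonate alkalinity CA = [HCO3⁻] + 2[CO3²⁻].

[CO2*] = KH · pCO2 = 10^(−1.35) × 3250×10^-6 = 1.452×10^-4 mol/L
α₀ = 1/(1 + K1/[H⁺] + K1K2/[H⁺]²) = 1/(1 + 10^+0.66 + 10^-2.72) = 0.1794
DIC = [CO2*]/α₀ = 1.452×10^-4 / 0.1794 = 0.8090 mmol/L
CA = (α₁ + 2α₂)·DIC = (0.8202 + 2×0.0003419) × 0.8090 = 0.664 mmol/L

CA = 0.664 mmol/L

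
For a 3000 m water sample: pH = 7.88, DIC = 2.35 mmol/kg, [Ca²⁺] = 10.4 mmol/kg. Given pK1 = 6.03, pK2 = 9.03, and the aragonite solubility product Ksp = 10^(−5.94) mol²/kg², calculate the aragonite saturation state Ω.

Ω = 1.39

α₂ = 1 / (1 + [H⁺]/K2 + [H⁺]²/(K1K2)) = 1 / (1 + 10^+1.15 + 10^-0.70)
   = 1 / (1 + 14.125 + 0.19953) = 1/15.325 = 0.06525
[CO3²⁻] = α₂ × DIC = 0.06525 × 2.35 = 0.1533 mmol/kg
Ksp = 10^(−5.94) = 1.148×10^-6
Ω = [Ca²⁺][CO3²⁻]/Ksp = (10.4×10^-3)(1.533×10^-4) / 1.148×10^-6 = 1.39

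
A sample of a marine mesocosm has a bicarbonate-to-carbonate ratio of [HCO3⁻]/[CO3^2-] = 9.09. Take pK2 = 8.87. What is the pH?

pH = 7.91

From K2 = [H⁺][CO3^2-]/[HCO3⁻]:  pH = pK2 − log₁₀([HCO3⁻]/[CO3^2-])
log₁₀(9.09) = +0.959
pH = 8.87 − (+0.959) = 7.91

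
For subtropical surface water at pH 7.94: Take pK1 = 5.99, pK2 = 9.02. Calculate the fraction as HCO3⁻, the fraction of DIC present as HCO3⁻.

α₁ = 1 / (1 + [H⁺]/K1 + K2/[H⁺]) = 1 / (1 + 10^-1.95 + 10^-1.08)
   = 1 / (1 + 0.011220 + 0.083176) = 1/1.0944 = 0.9137

α₁ = 0.914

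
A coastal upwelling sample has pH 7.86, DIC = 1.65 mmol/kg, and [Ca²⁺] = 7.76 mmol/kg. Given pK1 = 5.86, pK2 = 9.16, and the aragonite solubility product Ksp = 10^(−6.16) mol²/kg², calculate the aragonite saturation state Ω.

Ω = 0.875

α₂ = 1 / (1 + [H⁺]/K2 + [H⁺]²/(K1K2)) = 1 / (1 + 10^+1.30 + 10^-0.70)
   = 1 / (1 + 19.953 + 0.19953) = 1/21.152 = 0.04728
[CO3²⁻] = α₂ × DIC = 0.04728 × 1.65 = 0.07801 mmol/kg
Ksp = 10^(−6.16) = 6.918×10^-7
Ω = [Ca²⁺][CO3²⁻]/Ksp = (7.76×10^-3)(7.801×10^-5) / 6.918×10^-7 = 0.875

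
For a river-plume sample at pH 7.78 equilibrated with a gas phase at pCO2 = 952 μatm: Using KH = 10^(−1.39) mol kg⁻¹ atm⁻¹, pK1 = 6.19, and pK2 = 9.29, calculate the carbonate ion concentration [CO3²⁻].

[CO3²⁻] = 0.0466 mmol/kg

[CO2*] = KH · pCO2 = 10^(−1.39) × 952×10^-6 = 3.878×10^-5 mol/kg
α₀ = 1/(1 + K1/[H⁺] + K1K2/[H⁺]²) = 1/(1 + 10^+1.59 + 10^+0.08) = 0.02433
DIC = [CO2*]/α₀ = 3.878×10^-5 / 0.02433 = 1.594 mmol/kg
[CO3²⁻] = α₂·DIC; α₂ = 0.02925, so [CO3²⁻] = 0.02925 × 1.594 = 0.0466 mmol/kg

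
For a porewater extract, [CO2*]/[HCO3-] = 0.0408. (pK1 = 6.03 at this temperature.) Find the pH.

pH = 7.42

From K1 = [H⁺][HCO3-]/[CO2*]:  pH = pK1 − log₁₀([CO2*]/[HCO3-])
log₁₀(0.0408) = -1.389
pH = 6.03 − (-1.389) = 7.42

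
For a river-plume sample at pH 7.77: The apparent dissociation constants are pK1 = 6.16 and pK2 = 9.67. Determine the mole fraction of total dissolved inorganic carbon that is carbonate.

α₂ = 1 / (1 + [H⁺]/K2 + [H⁺]²/(K1K2)) = 1 / (1 + 10^+1.90 + 10^+0.29)
   = 1 / (1 + 79.433 + 1.9498) = 1/82.383 = 0.01214

α₂ = 0.0121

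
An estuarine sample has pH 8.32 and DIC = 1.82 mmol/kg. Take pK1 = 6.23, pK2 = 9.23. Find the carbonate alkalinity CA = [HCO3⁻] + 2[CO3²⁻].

CA = 2.00 mmol/kg

CA = [HCO3⁻] + 2[CO3²⁻] = (α₁ + 2α₂)·DIC
At pH 8.32: [H⁺]/K1 = 10^-2.09 = 0.0081283, K2/[H⁺] = 10^-0.91 = 0.12303
α₁ = 1/(1 + 0.0081283 + 0.12303) = 1/1.1312 = 0.8841; α₂ = α₁·K2/[H⁺] = 0.1088
α₁ + 2α₂ = 1.1016
CA = 1.1016 × 1.82 = 2.00 mmol/kg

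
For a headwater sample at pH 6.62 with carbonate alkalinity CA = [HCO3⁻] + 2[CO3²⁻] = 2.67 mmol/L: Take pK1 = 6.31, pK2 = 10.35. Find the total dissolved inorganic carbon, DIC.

CA = [HCO3⁻] + 2[CO3²⁻] = (α₁ + 2α₂)·DIC
At pH 6.62: [H⁺]/K1 = 10^-0.31 = 0.48978, K2/[H⁺] = 10^-3.73 = 0.00018621
α₁ = 1/(1 + 0.48978 + 0.00018621) = 1/1.4900 = 0.6712; α₂ = α₁·K2/[H⁺] = 0.0001250
α₁ + 2α₂ = 0.6714
DIC = CA / (α₁ + 2α₂) = 2.67 / 0.6714 = 3.98 mmol/L

DIC = 3.98 mmol/L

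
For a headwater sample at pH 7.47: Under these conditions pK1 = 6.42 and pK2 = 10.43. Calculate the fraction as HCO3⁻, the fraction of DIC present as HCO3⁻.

α₁ = 1 / (1 + [H⁺]/K1 + K2/[H⁺]) = 1 / (1 + 10^-1.05 + 10^-2.96)
   = 1 / (1 + 0.089125 + 0.0010965) = 1/1.0902 = 0.9172

α₁ = 0.917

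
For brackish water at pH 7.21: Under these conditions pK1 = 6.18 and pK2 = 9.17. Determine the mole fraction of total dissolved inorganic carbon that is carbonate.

α₂ = 0.00993

α₂ = 1 / (1 + [H⁺]/K2 + [H⁺]²/(K1K2)) = 1 / (1 + 10^+1.96 + 10^+0.93)
   = 1 / (1 + 91.201 + 8.5114) = 1/100.71 = 0.009929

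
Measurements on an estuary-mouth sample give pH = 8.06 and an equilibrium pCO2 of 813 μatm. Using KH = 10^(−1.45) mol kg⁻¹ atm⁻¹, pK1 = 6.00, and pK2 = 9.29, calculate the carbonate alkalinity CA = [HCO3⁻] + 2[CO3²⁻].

CA = 3.70 mmol/kg

[CO2*] = KH · pCO2 = 10^(−1.45) × 813×10^-6 = 2.885×10^-5 mol/kg
α₀ = 1/(1 + K1/[H⁺] + K1K2/[H⁺]²) = 1/(1 + 10^+2.06 + 10^+0.83) = 0.008158
DIC = [CO2*]/α₀ = 2.885×10^-5 / 0.008158 = 3.536 mmol/kg
CA = (α₁ + 2α₂)·DIC = (0.9367 + 2×0.05516) × 3.536 = 3.70 mmol/kg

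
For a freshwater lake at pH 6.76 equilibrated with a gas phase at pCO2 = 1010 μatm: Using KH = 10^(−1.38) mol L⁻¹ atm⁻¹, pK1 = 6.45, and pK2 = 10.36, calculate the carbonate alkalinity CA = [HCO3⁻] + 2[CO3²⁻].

CA = 0.0860 mmol/L

[CO2*] = KH · pCO2 = 10^(−1.38) × 1010×10^-6 = 4.210×10^-5 mol/L
α₀ = 1/(1 + K1/[H⁺] + K1K2/[H⁺]²) = 1/(1 + 10^+0.31 + 10^-3.29) = 0.3287
DIC = [CO2*]/α₀ = 4.210×10^-5 / 0.3287 = 0.1281 mmol/L
CA = (α₁ + 2α₂)·DIC = (0.6711 + 2×0.0001686) × 0.1281 = 0.0860 mmol/L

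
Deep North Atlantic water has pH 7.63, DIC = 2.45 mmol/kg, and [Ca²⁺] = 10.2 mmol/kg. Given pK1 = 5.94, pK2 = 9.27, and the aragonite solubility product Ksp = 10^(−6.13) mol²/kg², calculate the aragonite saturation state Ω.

α₂ = 1 / (1 + [H⁺]/K2 + [H⁺]²/(K1K2)) = 1 / (1 + 10^+1.64 + 10^-0.05)
   = 1 / (1 + 43.652 + 0.89125) = 1/45.543 = 0.02196
[CO3²⁻] = α₂ × DIC = 0.02196 × 2.45 = 0.05380 mmol/kg
Ksp = 10^(−6.13) = 7.413×10^-7
Ω = [Ca²⁺][CO3²⁻]/Ksp = (10.2×10^-3)(5.380×10^-5) / 7.413×10^-7 = 0.740

Ω = 0.740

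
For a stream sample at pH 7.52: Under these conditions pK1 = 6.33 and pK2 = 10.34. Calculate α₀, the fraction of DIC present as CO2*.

α₀ = 0.0606

α₀ = 1 / (1 + K1/[H⁺] + K1K2/[H⁺]²) = 1 / (1 + 10^+1.19 + 10^-1.63)
   = 1 / (1 + 15.488 + 0.023442) = 1/16.512 = 0.06056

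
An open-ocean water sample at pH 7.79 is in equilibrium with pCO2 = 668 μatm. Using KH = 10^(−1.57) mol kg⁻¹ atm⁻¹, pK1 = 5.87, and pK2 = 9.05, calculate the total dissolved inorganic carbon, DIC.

[CO2*] = KH · pCO2 = 10^(−1.57) × 668×10^-6 = 1.798×10^-5 mol/kg
α₀ = 1/(1 + K1/[H⁺] + K1K2/[H⁺]²) = 1/(1 + 10^+1.92 + 10^+0.66) = 0.01127
DIC = [CO2*]/α₀ = 1.798×10^-5 / 0.01127 = 1.60 mmol/kg

DIC = 1.60 mmol/kg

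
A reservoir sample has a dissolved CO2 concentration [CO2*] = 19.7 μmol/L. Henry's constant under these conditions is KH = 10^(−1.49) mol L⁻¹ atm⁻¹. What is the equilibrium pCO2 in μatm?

pCO2 = 609 μatm

KH = 10^(−1.49) = 3.236×10^-2 mol L⁻¹ atm⁻¹
pCO2 = [CO2*]/KH = 19.7×10^-6 / 3.236×10^-2 = 6.09×10^-4 atm = 609 μatm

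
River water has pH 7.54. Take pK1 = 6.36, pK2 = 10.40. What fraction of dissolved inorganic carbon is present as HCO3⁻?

α₁ = 0.937

α₁ = 1 / (1 + [H⁺]/K1 + K2/[H⁺]) = 1 / (1 + 10^-1.18 + 10^-2.86)
   = 1 / (1 + 0.066069 + 0.0013804) = 1/1.0674 = 0.9368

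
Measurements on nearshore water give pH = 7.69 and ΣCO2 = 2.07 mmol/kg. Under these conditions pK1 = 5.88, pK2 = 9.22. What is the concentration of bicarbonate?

α₁ = 1 / (1 + [H⁺]/K1 + K2/[H⁺]) = 1 / (1 + 10^-1.81 + 10^-1.53)
   = 1 / (1 + 0.015488 + 0.029512) = 1/1.0450 = 0.9569
[HCO3⁻] = α₁ × DIC = 0.9569 × 2.07 = 1.98 mmol/kg

[HCO3⁻] = 1.98 mmol/kg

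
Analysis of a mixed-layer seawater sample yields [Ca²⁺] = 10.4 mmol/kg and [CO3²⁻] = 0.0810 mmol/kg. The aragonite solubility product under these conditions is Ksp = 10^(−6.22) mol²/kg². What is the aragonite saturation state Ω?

Ω = 1.40

Ksp = 10^(−6.22) = 6.026×10^-7
Ω = [Ca²⁺][CO3²⁻]/Ksp = (10.4×10^-3)(0.0810×10^-3) / 6.026×10^-7 = 1.40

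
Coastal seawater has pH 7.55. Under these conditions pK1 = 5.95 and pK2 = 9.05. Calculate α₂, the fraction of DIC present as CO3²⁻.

α₂ = 0.0299

α₂ = 1 / (1 + [H⁺]/K2 + [H⁺]²/(K1K2)) = 1 / (1 + 10^+1.50 + 10^-0.10)
   = 1 / (1 + 31.623 + 0.79433) = 1/33.417 = 0.02992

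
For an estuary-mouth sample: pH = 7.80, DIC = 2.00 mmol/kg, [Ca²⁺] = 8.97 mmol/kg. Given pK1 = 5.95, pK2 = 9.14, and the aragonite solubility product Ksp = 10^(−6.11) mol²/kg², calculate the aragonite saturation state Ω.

α₂ = 1 / (1 + [H⁺]/K2 + [H⁺]²/(K1K2)) = 1 / (1 + 10^+1.34 + 10^-0.51)
   = 1 / (1 + 21.878 + 0.30903) = 1/23.187 = 0.04313
[CO3²⁻] = α₂ × DIC = 0.04313 × 2.00 = 0.08626 mmol/kg
Ksp = 10^(−6.11) = 7.762×10^-7
Ω = [Ca²⁺][CO3²⁻]/Ksp = (8.97×10^-3)(8.626×10^-5) / 7.762×10^-7 = 0.997

Ω = 0.997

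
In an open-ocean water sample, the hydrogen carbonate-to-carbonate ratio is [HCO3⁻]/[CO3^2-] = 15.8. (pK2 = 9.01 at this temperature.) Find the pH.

From K2 = [H⁺][CO3^2-]/[HCO3⁻]:  pH = pK2 − log₁₀([HCO3⁻]/[CO3^2-])
log₁₀(15.8) = +1.199
pH = 9.01 − (+1.199) = 7.81

pH = 7.81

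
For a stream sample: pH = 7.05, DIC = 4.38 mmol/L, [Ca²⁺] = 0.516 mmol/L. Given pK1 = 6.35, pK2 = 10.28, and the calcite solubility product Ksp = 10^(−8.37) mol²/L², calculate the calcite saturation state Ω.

Ω = 0.260

α₂ = 1 / (1 + [H⁺]/K2 + [H⁺]²/(K1K2)) = 1 / (1 + 10^+3.23 + 10^+2.53)
   = 1 / (1 + 1698.2 + 338.84) = 1/2038.1 = 0.0004907
[CO3²⁻] = α₂ × DIC = 0.0004907 × 4.38 = 0.002149 mmol/L = 2.149 μmol/L
Ksp = 10^(−8.37) = 4.266×10^-9
Ω = [Ca²⁺][CO3²⁻]/Ksp = (0.516×10^-3)(2.149×10^-6) / 4.266×10^-9 = 0.260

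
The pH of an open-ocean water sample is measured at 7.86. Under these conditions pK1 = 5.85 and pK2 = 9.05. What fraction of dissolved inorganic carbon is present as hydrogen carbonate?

α₁ = 0.931

α₁ = 1 / (1 + [H⁺]/K1 + K2/[H⁺]) = 1 / (1 + 10^-2.01 + 10^-1.19)
   = 1 / (1 + 0.0097724 + 0.064565) = 1/1.0743 = 0.9308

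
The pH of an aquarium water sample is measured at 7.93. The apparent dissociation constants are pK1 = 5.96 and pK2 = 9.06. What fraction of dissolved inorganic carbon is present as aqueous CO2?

α₀ = 1 / (1 + K1/[H⁺] + K1K2/[H⁺]²) = 1 / (1 + 10^+1.97 + 10^+0.84)
   = 1 / (1 + 93.325 + 6.9183) = 1/101.24 = 0.009877

α₀ = 0.00988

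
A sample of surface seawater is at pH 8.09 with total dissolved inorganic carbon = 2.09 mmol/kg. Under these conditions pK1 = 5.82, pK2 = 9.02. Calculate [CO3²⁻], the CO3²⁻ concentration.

[CO3²⁻] = 0.219 mmol/kg

α₂ = 1 / (1 + [H⁺]/K2 + [H⁺]²/(K1K2)) = 1 / (1 + 10^+0.93 + 10^-1.34)
   = 1 / (1 + 8.5114 + 0.045709) = 1/9.5571 = 0.1046
[CO3²⁻] = α₂ × DIC = 0.1046 × 2.09 = 0.219 mmol/kg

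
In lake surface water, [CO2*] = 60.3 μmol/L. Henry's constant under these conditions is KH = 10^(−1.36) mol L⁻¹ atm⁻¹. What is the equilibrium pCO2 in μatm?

KH = 10^(−1.36) = 4.365×10^-2 mol L⁻¹ atm⁻¹
pCO2 = [CO2*]/KH = 60.3×10^-6 / 4.365×10^-2 = 1.38×10^-3 atm = 1380 μatm

pCO2 = 1380 μatm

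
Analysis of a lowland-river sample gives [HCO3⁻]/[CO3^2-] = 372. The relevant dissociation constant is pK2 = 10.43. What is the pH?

From K2 = [H⁺][CO3^2-]/[HCO3⁻]:  pH = pK2 − log₁₀([HCO3⁻]/[CO3^2-])
log₁₀(372) = +2.571
pH = 10.43 − (+2.571) = 7.86

pH = 7.86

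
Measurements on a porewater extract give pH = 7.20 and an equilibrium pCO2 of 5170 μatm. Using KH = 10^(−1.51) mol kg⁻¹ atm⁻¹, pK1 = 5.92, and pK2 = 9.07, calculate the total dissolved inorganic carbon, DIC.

DIC = 3.25 mmol/kg

[CO2*] = KH · pCO2 = 10^(−1.51) × 5170×10^-6 = 1.598×10^-4 mol/kg
α₀ = 1/(1 + K1/[H⁺] + K1K2/[H⁺]²) = 1/(1 + 10^+1.28 + 10^-0.59) = 0.04923
DIC = [CO2*]/α₀ = 1.598×10^-4 / 0.04923 = 3.25 mmol/kg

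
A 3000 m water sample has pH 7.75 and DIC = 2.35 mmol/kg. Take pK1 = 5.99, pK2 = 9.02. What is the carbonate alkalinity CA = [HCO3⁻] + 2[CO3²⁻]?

CA = 2.43 mmol/kg

CA = [HCO3⁻] + 2[CO3²⁻] = (α₁ + 2α₂)·DIC
At pH 7.75: [H⁺]/K1 = 10^-1.76 = 0.017378, K2/[H⁺] = 10^-1.27 = 0.053703
α₁ = 1/(1 + 0.017378 + 0.053703) = 1/1.0711 = 0.9336; α₂ = α₁·K2/[H⁺] = 0.05014
α₁ + 2α₂ = 1.0339
CA = 1.0339 × 2.35 = 2.43 mmol/kg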